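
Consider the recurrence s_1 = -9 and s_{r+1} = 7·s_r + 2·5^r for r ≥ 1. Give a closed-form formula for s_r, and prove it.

Computing the first terms: s_1 = -9, s_2 = -53, s_3 = -321. This suggests s_r = -5^r - 4·7^(r - 1).
Base step (r = 1): the formula gives -9 = -9 = s_1.
Inductive step: suppose the statement holds for some m ≥ 1, so s_m = -5^m - 4·7^(m - 1).
Then s_{m+1} = 7·s_m + 2·5^m = 7·(-5^m - 4·7^(m - 1)) + 2·5^m = -5^(m + 1) - 4·7^m = -5^(m+1) - 4·7^((m+1) - 1),
which is the claimed formula at r = m+1.
By the principle of mathematical induction, the result holds for all r ≥ 1.

s_r = -5^r - 4·7^(r - 1)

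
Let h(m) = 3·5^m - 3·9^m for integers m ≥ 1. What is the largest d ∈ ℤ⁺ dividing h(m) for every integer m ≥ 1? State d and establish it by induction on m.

d = 12

Computing the first values: h(1) = -12 and h(2) = -168; gcd(-12, -168) = 12, so d ≤ 12.
We prove 12 | 3·5^m - 3·9^m for all m ≥ 1 by induction on m.
For the base case m = 1: h(1) = -12 = 12·(-1), so 12 | h(1).
Inductive step: assume the claim holds for m = p, i.e. 12 | h(p). Then
h(p+1) − 9·h(p) = (3·5^(p+1) - 3·9^(p+1)) − 9·(3·5^p - 3·9^p) = (3)·5^p·(5 − 9) = (-12)·5^p. Since 12 | h(p) by the inductive hypothesis, 12 | 9·h(p); and 12 | -12 since -12 = 12·-1. Therefore 12 | h(p+1).
Hence, by induction on m, the claim holds for every m ≥ 1.
Therefore the largest such d is 12.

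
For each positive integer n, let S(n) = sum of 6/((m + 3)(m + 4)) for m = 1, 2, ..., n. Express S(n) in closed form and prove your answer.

S(n) = 3n/(2(n + 4))

We claim S(n) = 3n/(2(n + 4)) for all n ≥ 1.
For the base case n = 1: S(1) = 3/10, and the closed form gives 3/10. They agree.
Inductive step: suppose the statement holds for some m ≥ 1, so S(m) = 3m/(2(m + 4)).
Then S(m+1) = S(m) + (6/((m + 4)(m + 5))) = (3m/(2(m + 4))) + (6/((m + 4)(m + 5))).
Simplifying, S(m+1) = 3(m + 1)/(2(m + 5)) = 3(m+1)/(2((m+1) + 4)),
which is the closed form with n = m+1.
By the principle of mathematical induction, the result holds for all n ≥ 1.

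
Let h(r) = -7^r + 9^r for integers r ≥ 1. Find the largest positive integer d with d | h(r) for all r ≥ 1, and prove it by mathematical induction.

d = 2

Computing the first values: h(1) = 2 and h(2) = 32; gcd(2, 32) = 2, so d ≤ 2.
We prove 2 | -7^r + 9^r for all r ≥ 1 by induction on r.
Base case (r = 1): h(1) = 2 = 2·(1), so 2 | h(1).
Inductive step: suppose the statement holds for some i ≥ 1, i.e. 2 | h(i). Then
9^{i+1} − 7^{i+1} = 9·9^i − 7·7^i = 9·(9^i − 7^i) + (2)·7^i. The first term is divisible by 2 by the inductive hypothesis, and the second term (2)·7^i is divisible by 2 since 2 | 2. Hence 2 | h(i+1).
Hence, by induction on r, the claim holds for every r ≥ 1.
Therefore the largest such d is 2.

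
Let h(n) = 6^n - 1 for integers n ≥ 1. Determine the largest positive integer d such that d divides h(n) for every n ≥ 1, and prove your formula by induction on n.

Computing the first values: h(1) = 5 and h(2) = 35; gcd(5, 35) = 5, so d ≤ 5.
We prove 5 | 6^n - 1 for all n ≥ 1 by induction on n.
When n = 1: h(1) = 5 = 5·(1), so 5 | h(1).
Inductive step: suppose the statement holds for some k ≥ 1, i.e. 5 | h(k). Then
6^{k+1} − 1^{k+1} = 6·6^k − 1·1^k = 6·(6^k − 1^k) + (5)·1^k. The first term is divisible by 5 by the inductive hypothesis, and the second term (5)·1^k is divisible by 5 since 5 | 5. Hence 5 | h(k+1).
By the principle of mathematical induction, the result holds for all n ≥ 1.
Therefore the largest such d is 5.

d = 5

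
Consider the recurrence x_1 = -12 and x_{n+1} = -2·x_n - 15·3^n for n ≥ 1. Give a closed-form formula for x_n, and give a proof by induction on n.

x_n = -3(-2)^(n - 1) - 3^(n + 1)

Computing the first terms: x_1 = -12, x_2 = -21, x_3 = -93. This suggests x_n = -3(-2)^(n - 1) - 3^(n + 1).
When n = 1: the formula gives -12 = -12 = x_1.
Inductive step: assume the claim holds for n = j, so x_j = -3(-2)^(j - 1) - 3^(j + 1).
Then x_{j+1} = -2·x_j - 15·3^j = -2·(-3(-2)^(j - 1) - 3^(j + 1)) - 15·3^j = -3(-2)^j - 3^(j + 2) = -3(-2)^((j+1) - 1) - 3^((j+1) + 1),
which is the claimed formula at n = j+1.
This completes the induction.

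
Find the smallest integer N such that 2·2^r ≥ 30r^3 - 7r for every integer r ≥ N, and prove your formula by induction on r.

At r = 15: 65536 < 101145, so the inequality fails and N ≥ 16. We prove 2·2^r ≥ 30r^3 - 7r for all r ≥ 16.
Base case (r = 16): 2·2^r = 131072 and 30r^3 - 7r = 122768, so 131072 ≥ 122768.
Inductive step: suppose the statement holds for some p ≥ 16, so 2·2^p ≥ 30p^3 - 7p.
Then 2·2^(p + 1) = 2·(2·2^p) ≥ 2·(30p^3 - 7p).
Also, for p ≥ 16 we have 2·(30p^3 - 7p) ≥ 30(p+1)^3 - 7(p+1), since 2·(30p^3 - 7p) − (30(p+1)^3 - 7(p+1)) = 30p^3 - 90p^2 - 97p - 23, which is nonnegative for all p ≥ 16.
Combining, 2·2^(p + 1) ≥ 30(p+1)^3 - 7(p+1).
By induction, the statement is established for all r ≥ 16.
Hence the smallest such N is 16.

N = 16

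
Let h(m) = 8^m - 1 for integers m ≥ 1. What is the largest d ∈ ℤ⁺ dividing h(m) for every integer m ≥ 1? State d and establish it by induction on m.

d = 7

Computing the first values: h(1) = 7 and h(2) = 63; gcd(7, 63) = 7, so d ≤ 7.
We prove 7 | 8^m - 1 for all m ≥ 1 by induction on m.
Base step (m = 1): h(1) = 7 = 7·(1), so 7 | h(1).
For the inductive step, assume it holds for an arbitrary k ≥ 1, i.e. 7 | h(k). Then
8^{k+1} − 1^{k+1} = 8·8^k − 1·1^k = 8·(8^k − 1^k) + (7)·1^k. The first term is divisible by 7 by the inductive hypothesis, and the second term (7)·1^k is divisible by 7 since 7 | 7. Hence 7 | h(k+1).
Hence, by induction on m, the claim holds for every m ≥ 1.
Therefore the largest such d is 7.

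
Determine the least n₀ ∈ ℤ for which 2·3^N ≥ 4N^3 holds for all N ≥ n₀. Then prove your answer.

n₀ = 6

At N = 5: 486 < 500, so the inequality fails and n₀ ≥ 6. We prove 2·3^N ≥ 4N^3 for all N ≥ 6.
When N = 6: 2·3^N = 1458 and 4N^3 = 864, so 1458 ≥ 864.
Suppose the result is true for N = p, so 2·3^p ≥ 4p^3.
Then 2·3^(p + 1) = 3·(2·3^p) ≥ 3·(4p^3).
Also, for p ≥ 6 we have 3·(4p^3) ≥ 4(p+1)^3, since 3 ≥ (1 + 1/p)^3 for all p ≥ 6.
Combining, 2·3^(p + 1) ≥ 4(p+1)^3.
Hence, by induction on N, the claim holds for every N ≥ 6.
Hence the smallest such n₀ is 6.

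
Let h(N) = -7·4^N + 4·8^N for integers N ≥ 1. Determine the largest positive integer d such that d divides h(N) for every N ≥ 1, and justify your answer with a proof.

Computing the first values: h(1) = 4 and h(2) = 144; gcd(4, 144) = 4, so d ≤ 4.
We prove 4 | -7·4^N + 4·8^N for all N ≥ 1 by induction on N.
Base step (N = 1): h(1) = 4 = 4·(1), so 4 | h(1).
Inductive step: suppose the statement holds for some i ≥ 1, i.e. 4 | h(i). Then
h(i+1) − 8·h(i) = (-7·4^(i+1) + 4·8^(i+1)) − 8·(-7·4^i + 4·8^i) = (-7)·4^i·(4 − 8) = (28)·4^i. Since 4 | h(i) by the inductive hypothesis, 4 | 8·h(i); and 4 | 28 since 28 = 4·7. Therefore 4 | h(i+1).
By induction, the statement is established for all N ≥ 1.
Therefore the largest such d is 4.

d = 4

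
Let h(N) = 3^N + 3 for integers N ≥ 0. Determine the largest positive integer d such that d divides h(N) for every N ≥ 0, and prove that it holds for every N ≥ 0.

d = 2

Computing the first values: h(0) = 4 and h(1) = 6; gcd(4, 6) = 2, so d ≤ 2.
We prove 2 | 3^N + 3 for all N ≥ 0 by induction on N.
Base case (N = 0): h(0) = 4 = 2·(2), so 2 | h(0).
Inductive step: assume the claim holds for N = i, i.e. 2 | h(i). Then
h(i+1) = 3^(i+1) + 3 = 3·(3^i + 3) - 6 = 3·h(i) - 6. The first term is divisible by 2 by the inductive hypothesis, and -6 is divisible by 2. Hence 2 | h(i+1).
This completes the induction.
Therefore the largest such d is 2.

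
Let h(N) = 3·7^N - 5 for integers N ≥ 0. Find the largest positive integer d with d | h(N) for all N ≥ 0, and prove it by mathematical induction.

d = 2

Computing the first values: h(0) = -2 and h(1) = 16; gcd(-2, 16) = 2, so d ≤ 2.
We prove 2 | 3·7^N - 5 for all N ≥ 0 by induction on N.
When N = 0: h(0) = -2 = 2·(-1), so 2 | h(0).
Inductive step: assume the claim holds for N = k, i.e. 2 | h(k). Then
h(k+1) = 3·7^(k+1) - 5 = 7·(3·7^k - 5) + 30 = 7·h(k) + 30. The first term is divisible by 2 by the inductive hypothesis, and 30 is divisible by 2. Hence 2 | h(k+1).
By the principle of mathematical induction, the result holds for all N ≥ 0.
Therefore the largest such d is 2.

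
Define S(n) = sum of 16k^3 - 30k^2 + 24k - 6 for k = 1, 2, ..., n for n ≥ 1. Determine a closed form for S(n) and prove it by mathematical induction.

We claim S(n) = n(4n^3 - 2n^2 + n + 1) for all n ≥ 1.
Base case (n = 1): S(1) = 4, and the closed form gives 4. They agree.
For the inductive step, assume it holds for an arbitrary k ≥ 1, so S(k) = k(4k^3 - 2k^2 + k + 1).
Then S(k+1) = S(k) + (16k^3 + 18k^2 + 12k + 4) = (k(4k^3 - 2k^2 + k + 1)) + (16k^3 + 18k^2 + 12k + 4).
Simplifying, S(k+1) = (k + 1)(4k^3 + 10k^2 + 9k + 4) = (k+1)(4(k+1)^3 - 2(k+1)^2 + (k+1) + 1),
which is the closed form with n = k+1.
This completes the induction.

S(n) = n(4n^3 - 2n^2 + n + 1)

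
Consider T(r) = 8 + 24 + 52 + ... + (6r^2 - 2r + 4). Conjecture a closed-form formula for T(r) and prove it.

We claim T(r) = 2r(r^2 + r + 2) for all r ≥ 1.
When r = 1: T(1) = 8, and the closed form gives 8. They agree.
Inductive step: suppose the statement holds for some m ≥ 1, so T(m) = 2m(m^2 + m + 2).
Then T(m+1) = T(m) + (6m^2 + 10m + 8) = (2m(m^2 + m + 2)) + (6m^2 + 10m + 8).
Simplifying, T(m+1) = 2(m + 1)(m^2 + 3m + 4) = 2(m+1)((m+1)^2 + (m+1) + 2),
which is the closed form with r = m+1.
By induction, the statement is established for all r ≥ 1.

T(r) = 2r(r^2 + r + 2)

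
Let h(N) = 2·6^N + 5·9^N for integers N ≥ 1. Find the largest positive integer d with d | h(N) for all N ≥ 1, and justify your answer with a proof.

Computing the first values: h(1) = 57 and h(2) = 477; gcd(57, 477) = 3, so d ≤ 3.
We prove 3 | 2·6^N + 5·9^N for all N ≥ 1 by induction on N.
Base case (N = 1): h(1) = 57 = 3·(19), so 3 | h(1).
Suppose the result is true for N = j, i.e. 3 | h(j). Then
h(j+1) − 9·h(j) = (2·6^(j+1) + 5·9^(j+1)) − 9·(2·6^j + 5·9^j) = (2)·6^j·(6 − 9) = (-6)·6^j. Since 3 | h(j) by the inductive hypothesis, 3 | 9·h(j); and 3 | -6 since -6 = 3·-2. Therefore 3 | h(j+1).
This completes the induction.
Therefore the largest such d is 3.

d = 3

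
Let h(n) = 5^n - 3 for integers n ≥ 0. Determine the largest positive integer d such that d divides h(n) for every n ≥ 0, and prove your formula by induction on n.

Computing the first values: h(0) = -2 and h(1) = 2; gcd(-2, 2) = 2, so d ≤ 2.
We prove 2 | 5^n - 3 for all n ≥ 0 by induction on n.
Base case (n = 0): h(0) = -2 = 2·(-1), so 2 | h(0).
For the inductive step, assume it holds for an arbitrary j ≥ 0, i.e. 2 | h(j). Then
h(j+1) = 5^(j+1) - 3 = 5·(5^j - 3) + 12 = 5·h(j) + 12. The first term is divisible by 2 by the inductive hypothesis, and 12 is divisible by 2. Hence 2 | h(j+1).
By induction, the statement is established for all n ≥ 0.
Therefore the largest such d is 2.

d = 2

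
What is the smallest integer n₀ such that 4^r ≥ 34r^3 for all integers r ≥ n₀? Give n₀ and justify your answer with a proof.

At r = 6: 4096 < 7344, so the inequality fails and n₀ ≥ 7. We prove 4^r ≥ 34r^3 for all r ≥ 7.
When r = 7: 4^r = 16384 and 34r^3 = 11662, so 16384 ≥ 11662.
Inductive step: assume the claim holds for r = p, so 4^p ≥ 34p^3.
Then 4^(p + 1) = 4·(4^p) ≥ 4·(34p^3).
Also, for p ≥ 7 we have 4·(34p^3) ≥ 34(p+1)^3, since 4 ≥ (1 + 1/p)^3 for all p ≥ 7.
Combining, 4^(p + 1) ≥ 34(p+1)^3.
By the principle of mathematical induction, the result holds for all r ≥ 7.
Hence the smallest such n₀ is 7.

n₀ = 7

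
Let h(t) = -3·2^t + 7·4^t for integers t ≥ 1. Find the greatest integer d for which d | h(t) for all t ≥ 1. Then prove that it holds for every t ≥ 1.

d = 2

Computing the first values: h(1) = 22 and h(2) = 100; gcd(22, 100) = 2, so d ≤ 2.
We prove 2 | -3·2^t + 7·4^t for all t ≥ 1 by induction on t.
For the base case t = 1: h(1) = 22 = 2·(11), so 2 | h(1).
Inductive step: assume the claim holds for t = m, i.e. 2 | h(m). Then
h(m+1) − 4·h(m) = (-3·2^(m+1) + 7·4^(m+1)) − 4·(-3·2^m + 7·4^m) = (-3)·2^m·(2 − 4) = (6)·2^m. Since 2 | h(m) by the inductive hypothesis, 2 | 4·h(m); and 2 | 6 since 6 = 2·3. Therefore 2 | h(m+1).
This completes the induction.
Therefore the largest such d is 2.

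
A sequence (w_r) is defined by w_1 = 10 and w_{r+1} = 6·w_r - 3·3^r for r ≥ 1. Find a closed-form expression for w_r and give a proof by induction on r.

Computing the first terms: w_1 = 10, w_2 = 51, w_3 = 279. This suggests w_r = 3^r + 7·6^(r - 1).
Base case (r = 1): the formula gives 10 = 10 = w_1.
Inductive step: assume the claim holds for r = m, so w_m = 3^m + 7·6^(m - 1).
Then w_{m+1} = 6·w_m - 3·3^m = 6·(3^m + 7·6^(m - 1)) - 3·3^m = 3^(m + 1) + 7·6^m = 3^(m+1) + 7·6^((m+1) - 1),
which is the claimed formula at r = m+1.
By induction, the statement is established for all r ≥ 1.

w_r = 3^r + 7·6^(r - 1)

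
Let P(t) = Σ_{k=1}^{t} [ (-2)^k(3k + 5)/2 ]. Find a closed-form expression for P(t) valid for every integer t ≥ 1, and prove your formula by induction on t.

P(t) = (-2)^t(t + 2) - 2

We claim P(t) = (-2)^t(t + 2) - 2 for all t ≥ 1.
For the base case t = 1: P(1) = -8, and the closed form gives -8. They agree.
Suppose the result is true for t = k, so P(k) = (-2)^k(k + 2) - 2.
Then P(k+1) = P(k) + ((-2)^k(-3k - 8)) = ((-2)^k(k + 2) - 2) + ((-2)^k(-3k - 8)).
Simplifying, P(k+1) = -2(-2)^k·k - 6(-2)^k - 2 = (-2)^(k+1)((k+1) + 2) - 2,
which is the closed form with t = k+1.
Hence, by induction on t, the claim holds for every t ≥ 1.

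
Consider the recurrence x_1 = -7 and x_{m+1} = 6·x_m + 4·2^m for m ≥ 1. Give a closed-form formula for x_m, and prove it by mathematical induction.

Computing the first terms: x_1 = -7, x_2 = -34, x_3 = -188. This suggests x_m = -2^m - 5·6^(m - 1).
When m = 1: the formula gives -7 = -7 = x_1.
Inductive step: assume the claim holds for m = p, so x_p = -2^p - 5·6^(p - 1).
Then x_{p+1} = 6·x_p + 4·2^p = 6·(-2^p - 5·6^(p - 1)) + 4·2^p = -2^(p + 1) - 5·6^p = -2^(p+1) - 5·6^((p+1) - 1),
which is the claimed formula at m = p+1.
By induction, the statement is established for all m ≥ 1.

x_m = -2^m - 5·6^(m - 1)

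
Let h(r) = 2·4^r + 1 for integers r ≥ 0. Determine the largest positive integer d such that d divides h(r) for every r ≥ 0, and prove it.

d = 3

Computing the first values: h(0) = 3 and h(1) = 9; gcd(3, 9) = 3, so d ≤ 3.
We prove 3 | 2·4^r + 1 for all r ≥ 0 by induction on r.
Base case (r = 0): h(0) = 3 = 3·(1), so 3 | h(0).
For the inductive step, assume it holds for an arbitrary i ≥ 0, i.e. 3 | h(i). Then
h(i+1) = 2·4^(i+1) + 1 = 4·(2·4^i + 1) - 3 = 4·h(i) - 3. The first term is divisible by 3 by the inductive hypothesis, and -3 is divisible by 3. Hence 3 | h(i+1).
By the principle of mathematical induction, the result holds for all r ≥ 0.
Therefore the largest such d is 3.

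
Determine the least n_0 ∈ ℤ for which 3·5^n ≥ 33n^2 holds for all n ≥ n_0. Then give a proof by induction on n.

At n = 2: 75 < 132, so the inequality fails and n_0 ≥ 3. We prove 3·5^n ≥ 33n^2 for all n ≥ 3.
For the base case n = 3: 3·5^n = 375 and 33n^2 = 297, so 375 ≥ 297.
Inductive step: suppose the statement holds for some r ≥ 3, so 3·5^r ≥ 33r^2.
Then 3·5^(r + 1) = 5·(3·5^r) ≥ 5·(33r^2).
Also, for r ≥ 3 we have 5·(33r^2) ≥ 33(r+1)^2, since 5 ≥ (1 + 1/r)^2 for all r ≥ 3.
Combining, 3·5^(r + 1) ≥ 33(r+1)^2.
By the principle of mathematical induction, the result holds for all n ≥ 3.
Hence the smallest such n_0 is 3.

n_0 = 3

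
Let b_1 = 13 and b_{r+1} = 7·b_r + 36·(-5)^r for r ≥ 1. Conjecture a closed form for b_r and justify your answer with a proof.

Computing the first terms: b_1 = 13, b_2 = -89, b_3 = 277. This suggests b_r = -3(-5)^r - 2·7^(r - 1).
For the base case r = 1: the formula gives 13 = 13 = b_1.
Suppose the result is true for r = k, so b_k = -3(-5)^k - 2·7^(k - 1).
Then b_{k+1} = 7·b_k + 36·(-5)^k = 7·(-3(-5)^k - 2·7^(k - 1)) + 36·(-5)^k = -3(-5)^(k + 1) - 2·7^k = -3(-5)^(k+1) - 2·7^((k+1) - 1),
which is the claimed formula at r = k+1.
By the principle of mathematical induction, the result holds for all r ≥ 1.

b_r = -3(-5)^r - 2·7^(r - 1)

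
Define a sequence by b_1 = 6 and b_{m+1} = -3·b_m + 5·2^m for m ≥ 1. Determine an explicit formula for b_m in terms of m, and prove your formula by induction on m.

Computing the first terms: b_1 = 6, b_2 = -8, b_3 = 44. This suggests b_m = 4(-3)^(m - 1) + 2^m.
When m = 1: the formula gives 6 = 6 = b_1.
Inductive step: assume the claim holds for m = j, so b_j = 4(-3)^(j - 1) + 2^j.
Then b_{j+1} = -3·b_j + 5·2^j = -3·(4(-3)^(j - 1) + 2^j) + 5·2^j = 4(-3)^j + 2^(j + 1) = 4(-3)^((j+1) - 1) + 2^(j+1),
which is the claimed formula at m = j+1.
Hence, by induction on m, the claim holds for every m ≥ 1.

b_m = 4(-3)^(m - 1) + 2^m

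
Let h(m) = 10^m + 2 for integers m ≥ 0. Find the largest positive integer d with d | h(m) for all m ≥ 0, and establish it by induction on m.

Computing the first values: h(0) = 3 and h(1) = 12; gcd(3, 12) = 3, so d ≤ 3.
We prove 3 | 10^m + 2 for all m ≥ 0 by induction on m.
For the base case m = 0: h(0) = 3 = 3·(1), so 3 | h(0).
Inductive step: assume the claim holds for m = k, i.e. 3 | h(k). Then
h(k+1) = 10^(k+1) + 2 = 10·(10^k + 2) - 18 = 10·h(k) - 18. The first term is divisible by 3 by the inductive hypothesis, and -18 is divisible by 3. Hence 3 | h(k+1).
By the principle of mathematical induction, the result holds for all m ≥ 0.
Therefore the largest such d is 3.

d = 3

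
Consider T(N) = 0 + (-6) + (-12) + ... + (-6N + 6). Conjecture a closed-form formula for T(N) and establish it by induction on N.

We claim T(N) = -3N(N - 1) for all N ≥ 1.
For the base case N = 1: T(1) = 0, and the closed form gives 0. They agree.
Suppose the result is true for N = j, so T(j) = 3j(-j + 1).
Then T(j+1) = T(j) + (-6j) = (3j(-j + 1)) + (-6j).
Simplifying, T(j+1) = -3j(j + 1) = -3(j+1)((j+1) - 1),
which is the closed form with N = j+1.
This completes the induction.

T(N) = -3N(N - 1)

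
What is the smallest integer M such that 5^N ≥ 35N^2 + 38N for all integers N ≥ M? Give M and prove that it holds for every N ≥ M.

At N = 4: 625 < 712, so the inequality fails and M ≥ 5. We prove 5^N ≥ 35N^2 + 38N for all N ≥ 5.
When N = 5: 5^N = 3125 and 35N^2 + 38N = 1065, so 3125 ≥ 1065.
Inductive step: suppose the statement holds for some j ≥ 5, so 5^j ≥ 35j^2 + 38j.
Then 5^(j + 1) = 5·(5^j) ≥ 5·(35j^2 + 38j).
Also, for j ≥ 5 we have 5·(35j^2 + 38j) ≥ 35(j+1)^2 + 38(j+1), since 5·(35j^2 + 38j) − (35(j+1)^2 + 38(j+1)) = 140j^2 + 82j - 73, which is nonnegative for all j ≥ 5.
Combining, 5^(j + 1) ≥ 35(j+1)^2 + 38(j+1).
By the principle of mathematical induction, the result holds for all N ≥ 5.
Hence the smallest such M is 5.

M = 5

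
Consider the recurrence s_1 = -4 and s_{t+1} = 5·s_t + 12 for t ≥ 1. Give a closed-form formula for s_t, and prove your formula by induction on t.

s_t = -5^(t - 1) - 3

Computing the first terms: s_1 = -4, s_2 = -8, s_3 = -28. This suggests s_t = -5^(t - 1) - 3.
For the base case t = 1: the formula gives -4 = -4 = s_1.
Inductive step: assume the claim holds for t = p, so s_p = -5^(p - 1) - 3.
Then s_{p+1} = 5·s_p + 12 = 5·(-5^(p - 1) - 3) + 12 = -5^p - 3 = -5^((p+1) - 1) - 3,
which is the claimed formula at t = p+1.
By induction, the statement is established for all t ≥ 1.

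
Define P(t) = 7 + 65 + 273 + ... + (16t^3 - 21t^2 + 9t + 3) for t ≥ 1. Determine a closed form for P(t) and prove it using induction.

We claim P(t) = t(4t^3 + t^2 - 2t + 4) for all t ≥ 1.
For the base case t = 1: P(1) = 7, and the closed form gives 7. They agree.
For the inductive step, assume it holds for an arbitrary i ≥ 1, so P(i) = i(4i^3 + i^2 - 2i + 4).
Then P(i+1) = P(i) + (16i^3 + 27i^2 + 15i + 7) = (i(4i^3 + i^2 - 2i + 4)) + (16i^3 + 27i^2 + 15i + 7).
Simplifying, P(i+1) = (i + 1)(4i^3 + 13i^2 + 12i + 7) = (i+1)(4(i+1)^3 + (i+1)^2 - 2(i+1) + 4),
which is the closed form with t = i+1.
By the principle of mathematical induction, the result holds for all t ≥ 1.

P(t) = t(4t^3 + t^2 - 2t + 4)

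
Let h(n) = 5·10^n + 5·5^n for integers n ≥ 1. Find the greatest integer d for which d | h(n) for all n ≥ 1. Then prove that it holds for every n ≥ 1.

Computing the first values: h(1) = 75 and h(2) = 625; gcd(75, 625) = 25, so d ≤ 25.
We prove 25 | 5·10^n + 5·5^n for all n ≥ 1 by induction on n.
Base step (n = 1): h(1) = 75 = 25·(3), so 25 | h(1).
For the inductive step, assume it holds for an arbitrary m ≥ 1, i.e. 25 | h(m). Then
h(m+1) − 10·h(m) = (5·10^(m+1) + 5·5^(m+1)) − 10·(5·10^m + 5·5^m) = (5)·5^m·(5 − 10) = (-25)·5^m. Since 25 | h(m) by the inductive hypothesis, 25 | 10·h(m); and 25 | -25 since -25 = 25·-1. Therefore 25 | h(m+1).
Hence, by induction on n, the claim holds for every n ≥ 1.
Therefore the largest such d is 25.

d = 25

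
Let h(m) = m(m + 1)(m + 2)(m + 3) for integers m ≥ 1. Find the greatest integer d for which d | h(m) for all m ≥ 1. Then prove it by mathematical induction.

d = 24

Computing the first values: h(1) = 24 and h(2) = 120; gcd(24, 120) = 24, so d ≤ 24.
We prove 24 | m(m + 1)(m + 2)(m + 3) for all m ≥ 1 by induction on m.
Base step (m = 1): h(1) = 24 = 24·(1), so 24 | h(1).
For the inductive step, assume it holds for an arbitrary p ≥ 1, i.e. 24 | h(p). Then
h(p+1) − h(p) = (p+1)·(p+2)·(p+3)·(p+4) − p·(p+1)·(p+2)·(p+3) = (p+1)·(p+2)·(p+3)·[(p+4) − p] = 4·(p+1)·(p+2)·(p+3). The product of 3 consecutive integers is divisible by (3)! = 6, so h(p+1) − h(p) is divisible by 4·6 = 24. By the inductive hypothesis 24 | h(p), hence 24 | h(p+1).
By induction, the statement is established for all m ≥ 1.
Therefore the largest such d is 24.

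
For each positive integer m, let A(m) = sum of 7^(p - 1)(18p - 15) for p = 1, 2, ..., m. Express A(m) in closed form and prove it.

A(m) = 3·7^m(m - 1) + 3

We claim A(m) = 3·7^m(m - 1) + 3 for all m ≥ 1.
Base step (m = 1): A(1) = 3, and the closed form gives 3. They agree.
For the inductive step, assume it holds for an arbitrary p ≥ 1, so A(p) = 3·7^p(p - 1) + 3.
Then A(p+1) = A(p) + (7^p(18p + 3)) = (3·7^p(p - 1) + 3) + (7^p(18p + 3)).
Simplifying, A(p+1) = 21·7^p·p + 3 = 3·7^(p+1)((p+1) - 1) + 3,
which is the closed form with m = p+1.
Hence, by induction on m, the claim holds for every m ≥ 1.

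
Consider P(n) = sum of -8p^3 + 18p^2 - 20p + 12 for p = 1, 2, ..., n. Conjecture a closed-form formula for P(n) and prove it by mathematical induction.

We claim P(n) = -n(2n^3 - 2n^2 + 3n - 5) for all n ≥ 1.
For the base case n = 1: P(1) = 2, and the closed form gives 2. They agree.
Suppose the result is true for n = p, so P(p) = p(-2p^3 + 2p^2 - 3p + 5).
Then P(p+1) = P(p) + (-8p^3 - 6p^2 - 8p + 2) = (p(-2p^3 + 2p^2 - 3p + 5)) + (-8p^3 - 6p^2 - 8p + 2).
Simplifying, P(p+1) = -(p + 1)(2p^3 + 4p^2 + 5p - 2) = -(p+1)(2(p+1)^3 - 2(p+1)^2 + 3(p+1) - 5),
which is the closed form with n = p+1.
This completes the induction.

P(n) = -n(2n^3 - 2n^2 + 3n - 5)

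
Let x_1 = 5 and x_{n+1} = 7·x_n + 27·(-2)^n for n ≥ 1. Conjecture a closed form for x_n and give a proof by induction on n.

Computing the first terms: x_1 = 5, x_2 = -19, x_3 = -25. This suggests x_n = -3(-2)^n - 7^(n - 1).
Base case (n = 1): the formula gives 5 = 5 = x_1.
Suppose the result is true for n = k, so x_k = -3(-2)^k - 7^(k - 1).
Then x_{k+1} = 7·x_k + 27·(-2)^k = 7·(-3(-2)^k - 7^(k - 1)) + 27·(-2)^k = -3(-2)^(k + 1) - 7^k = -3(-2)^(k+1) - 7^((k+1) - 1),
which is the claimed formula at n = k+1.
This completes the induction.

x_n = -3(-2)^n - 7^(n - 1)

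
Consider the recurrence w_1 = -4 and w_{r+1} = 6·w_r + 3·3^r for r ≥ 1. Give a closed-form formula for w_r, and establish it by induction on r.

Computing the first terms: w_1 = -4, w_2 = -15, w_3 = -63. This suggests w_r = -3^r - 6^(r - 1).
Base step (r = 1): the formula gives -4 = -4 = w_1.
For the inductive step, assume it holds for an arbitrary m ≥ 1, so w_m = -3^m - 6^(m - 1).
Then w_{m+1} = 6·w_m + 3·3^m = 6·(-3^m - 6^(m - 1)) + 3·3^m = -3^(m + 1) - 6^m = -3^(m+1) - 6^((m+1) - 1),
which is the claimed formula at r = m+1.
By induction, the statement is established for all r ≥ 1.

w_r = -3^r - 6^(r - 1)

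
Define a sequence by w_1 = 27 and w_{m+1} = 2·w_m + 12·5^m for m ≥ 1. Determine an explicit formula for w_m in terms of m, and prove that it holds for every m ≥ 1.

Computing the first terms: w_1 = 27, w_2 = 114, w_3 = 528. This suggests w_m = 7·2^(m - 1) + 4·5^m.
Base step (m = 1): the formula gives 27 = 27 = w_1.
Inductive step: suppose the statement holds for some i ≥ 1, so w_i = 7·2^(i - 1) + 4·5^i.
Then w_{i+1} = 2·w_i + 12·5^i = 2·(7·2^(i - 1) + 4·5^i) + 12·5^i = 7·2^i + 4·5^(i + 1) = 7·2^((i+1) - 1) + 4·5^(i+1),
which is the claimed formula at m = i+1.
This completes the induction.

w_m = 7·2^(m - 1) + 4·5^m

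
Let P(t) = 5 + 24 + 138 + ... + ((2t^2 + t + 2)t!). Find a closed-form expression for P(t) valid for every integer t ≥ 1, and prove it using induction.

P(t) = (2t + 1)(t + 1)! - 1

We claim P(t) = (2t + 1)(t + 1)! - 1 for all t ≥ 1.
Base step (t = 1): P(1) = 5, and the closed form gives 5. They agree.
Inductive step: assume the claim holds for t = m, so P(m) = (2m + 1)(m + 1)! - 1.
Then P(m+1) = P(m) + ((2m^2 + 5m + 5)(m + 1)!) = ((2m + 1)(m + 1)! - 1) + ((2m^2 + 5m + 5)(m + 1)!).
Simplifying, P(m+1) = (2(m+1) + 1)((m+1) + 1)! - 1,
which is the closed form with t = m+1.
Hence, by induction on t, the claim holds for every t ≥ 1.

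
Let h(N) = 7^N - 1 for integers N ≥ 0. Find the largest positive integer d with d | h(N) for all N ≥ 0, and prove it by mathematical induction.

Computing the first values: h(0) = 0 and h(1) = 6; gcd(0, 6) = 6, so d ≤ 6.
We prove 6 | 7^N - 1 for all N ≥ 0 by induction on N.
Base case (N = 0): h(0) = 0 = 6·(0), so 6 | h(0).
Inductive step: suppose the statement holds for some r ≥ 0, i.e. 6 | h(r). Then
h(r+1) = 7^(r+1) - 1 = 7·(7^r - 1) + 6 = 7·h(r) + 6. The first term is divisible by 6 by the inductive hypothesis, and 6 is divisible by 6. Hence 6 | h(r+1).
Hence, by induction on N, the claim holds for every N ≥ 0.
Therefore the largest such d is 6.

d = 6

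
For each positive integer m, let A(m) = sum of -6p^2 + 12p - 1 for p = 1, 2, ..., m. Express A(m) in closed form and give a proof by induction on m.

A(m) = -m(2m^2 - 3m - 4)

We claim A(m) = -m(2m^2 - 3m - 4) for all m ≥ 1.
Base step (m = 1): A(1) = 5, and the closed form gives 5. They agree.
Suppose the result is true for m = p, so A(p) = p(-2p^2 + 3p + 4).
Then A(p+1) = A(p) + (-6p^2 + 5) = (p(-2p^2 + 3p + 4)) + (-6p^2 + 5).
Simplifying, A(p+1) = -(p + 1)(2p^2 + p - 5) = -(p+1)(2(p+1)^2 - 3(p+1) - 4),
which is the closed form with m = p+1.
Hence, by induction on m, the claim holds for every m ≥ 1.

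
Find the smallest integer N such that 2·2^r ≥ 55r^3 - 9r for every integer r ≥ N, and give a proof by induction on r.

N = 18

At r = 17: 262144 < 270062, so the inequality fails and N ≥ 18. We prove 2·2^r ≥ 55r^3 - 9r for all r ≥ 18.
Base case (r = 18): 2·2^r = 524288 and 55r^3 - 9r = 320598, so 524288 ≥ 320598.
Inductive step: suppose the statement holds for some k ≥ 18, so 2·2^k ≥ 55k^3 - 9k.
Then 2·2^(k + 1) = 2·(2·2^k) ≥ 2·(55k^3 - 9k).
Also, for k ≥ 18 we have 2·(55k^3 - 9k) ≥ 55(k+1)^3 - 9(k+1), since 2·(55k^3 - 9k) − (55(k+1)^3 - 9(k+1)) = 55k^3 - 165k^2 - 174k - 46, which is nonnegative for all k ≥ 18.
Combining, 2·2^(k + 1) ≥ 55(k+1)^3 - 9(k+1).
Hence, by induction on r, the claim holds for every r ≥ 18.
Hence the smallest such N is 18.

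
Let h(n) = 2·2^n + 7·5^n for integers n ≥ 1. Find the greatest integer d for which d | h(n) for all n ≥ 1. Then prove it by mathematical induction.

d = 3

Computing the first values: h(1) = 39 and h(2) = 183; gcd(39, 183) = 3, so d ≤ 3.
We prove 3 | 2·2^n + 7·5^n for all n ≥ 1 by induction on n.
When n = 1: h(1) = 39 = 3·(13), so 3 | h(1).
Inductive step: suppose the statement holds for some i ≥ 1, i.e. 3 | h(i). Then
h(i+1) − 5·h(i) = (2·2^(i+1) + 7·5^(i+1)) − 5·(2·2^i + 7·5^i) = (2)·2^i·(2 − 5) = (-6)·2^i. Since 3 | h(i) by the inductive hypothesis, 3 | 5·h(i); and 3 | -6 since -6 = 3·-2. Therefore 3 | h(i+1).
By induction, the statement is established for all n ≥ 1.
Therefore the largest such d is 3.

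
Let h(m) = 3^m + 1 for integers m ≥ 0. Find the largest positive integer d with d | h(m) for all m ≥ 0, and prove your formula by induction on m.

d = 2

Computing the first values: h(0) = 2 and h(1) = 4; gcd(2, 4) = 2, so d ≤ 2.
We prove 2 | 3^m + 1 for all m ≥ 0 by induction on m.
For the base case m = 0: h(0) = 2 = 2·(1), so 2 | h(0).
Inductive step: suppose the statement holds for some j ≥ 0, i.e. 2 | h(j). Then
h(j+1) = 3^(j+1) + 1 = 3·(3^j + 1) - 2 = 3·h(j) - 2. The first term is divisible by 2 by the inductive hypothesis, and -2 is divisible by 2. Hence 2 | h(j+1).
By the principle of mathematical induction, the result holds for all m ≥ 0.
Therefore the largest such d is 2.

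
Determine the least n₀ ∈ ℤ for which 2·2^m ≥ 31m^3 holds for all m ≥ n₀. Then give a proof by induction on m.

n₀ = 16

At m = 15: 65536 < 104625, so the inequality fails and n₀ ≥ 16. We prove 2·2^m ≥ 31m^3 for all m ≥ 16.
Base step (m = 16): 2·2^m = 131072 and 31m^3 = 126976, so 131072 ≥ 126976.
Suppose the result is true for m = i, so 2·2^i ≥ 31i^3.
Then 2·2^(i + 1) = 2·(2·2^i) ≥ 2·(31i^3).
Also, for i ≥ 16 we have 2·(31i^3) ≥ 31(i+1)^3, since 2 ≥ (1 + 1/i)^3 for all i ≥ 16.
Combining, 2·2^(i + 1) ≥ 31(i+1)^3.
By the principle of mathematical induction, the result holds for all m ≥ 16.
Hence the smallest such n₀ is 16.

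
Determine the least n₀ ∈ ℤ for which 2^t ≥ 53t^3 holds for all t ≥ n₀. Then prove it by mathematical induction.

n₀ = 19

At t = 18: 262144 < 309096, so the inequality fails and n₀ ≥ 19. We prove 2^t ≥ 53t^3 for all t ≥ 19.
When t = 19: 2^t = 524288 and 53t^3 = 363527, so 524288 ≥ 363527.
Suppose the result is true for t = p, so 2^p ≥ 53p^3.
Then 2^(p + 1) = 2·(2^p) ≥ 2·(53p^3).
Also, for p ≥ 19 we have 2·(53p^3) ≥ 53(p+1)^3, since 2 ≥ (1 + 1/p)^3 for all p ≥ 19.
Combining, 2^(p + 1) ≥ 53(p+1)^3.
By induction, the statement is established for all t ≥ 19.
Hence the smallest such n₀ is 19.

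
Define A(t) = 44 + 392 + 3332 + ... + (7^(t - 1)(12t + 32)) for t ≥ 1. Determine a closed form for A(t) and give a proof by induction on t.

A(t) = 7^t(2t + 5) - 5

We claim A(t) = 7^t(2t + 5) - 5 for all t ≥ 1.
Base step (t = 1): A(1) = 44, and the closed form gives 44. They agree.
Inductive step: suppose the statement holds for some j ≥ 1, so A(j) = 7^j(2j + 5) - 5.
Then A(j+1) = A(j) + (7^j(12j + 44)) = (7^j(2j + 5) - 5) + (7^j(12j + 44)).
Simplifying, A(j+1) = 14·7^j·j + 49·7^j - 5 = 7^(j+1)(2(j+1) + 5) - 5,
which is the closed form with t = j+1.
Hence, by induction on t, the claim holds for every t ≥ 1.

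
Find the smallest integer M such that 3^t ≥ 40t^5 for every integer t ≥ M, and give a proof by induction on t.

M = 16

At t = 15: 14348907 < 30375000, so the inequality fails and M ≥ 16. We prove 3^t ≥ 40t^5 for all t ≥ 16.
For the base case t = 16: 3^t = 43046721 and 40t^5 = 41943040, so 43046721 ≥ 41943040.
Inductive step: assume the claim holds for t = m, so 3^m ≥ 40m^5.
Then 3^(m + 1) = 3·(3^m) ≥ 3·(40m^5).
Also, for m ≥ 16 we have 3·(40m^5) ≥ 40(m+1)^5, since 3 ≥ (1 + 1/m)^5 for all m ≥ 16.
Combining, 3^(m + 1) ≥ 40(m+1)^5.
By the principle of mathematical induction, the result holds for all t ≥ 16.
Hence the smallest such M is 16.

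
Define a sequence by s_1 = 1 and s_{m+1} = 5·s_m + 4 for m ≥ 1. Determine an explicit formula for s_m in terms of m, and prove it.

s_m = 2·5^(m - 1) - 1

Computing the first terms: s_1 = 1, s_2 = 9, s_3 = 49. This suggests s_m = 2·5^(m - 1) - 1.
Base step (m = 1): the formula gives 1 = 1 = s_1.
For the inductive step, assume it holds for an arbitrary k ≥ 1, so s_k = 2·5^(k - 1) - 1.
Then s_{k+1} = 5·s_k + 4 = 5·(2·5^(k - 1) - 1) + 4 = 2·5^k - 1 = 2·5^((k+1) - 1) - 1,
which is the claimed formula at m = k+1.
By induction, the statement is established for all m ≥ 1.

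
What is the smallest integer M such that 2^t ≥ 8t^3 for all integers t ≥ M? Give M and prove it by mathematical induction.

At t = 14: 16384 < 21952, so the inequality fails and M ≥ 15. We prove 2^t ≥ 8t^3 for all t ≥ 15.
For the base case t = 15: 2^t = 32768 and 8t^3 = 27000, so 32768 ≥ 27000.
Suppose the result is true for t = p, so 2^p ≥ 8p^3.
Then 2^(p + 1) = 2·(2^p) ≥ 2·(8p^3).
Also, for p ≥ 15 we have 2·(8p^3) ≥ 8(p+1)^3, since 2 ≥ (1 + 1/p)^3 for all p ≥ 15.
Combining, 2^(p + 1) ≥ 8(p+1)^3.
This completes the induction.
Hence the smallest such M is 15.

M = 15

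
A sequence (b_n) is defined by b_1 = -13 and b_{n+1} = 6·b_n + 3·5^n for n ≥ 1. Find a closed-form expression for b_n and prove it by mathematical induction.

Computing the first terms: b_1 = -13, b_2 = -63, b_3 = -303. This suggests b_n = -3·5^n + 2·6^(n - 1).
When n = 1: the formula gives -13 = -13 = b_1.
Inductive step: suppose the statement holds for some m ≥ 1, so b_m = -3·5^m + 2·6^(m - 1).
Then b_{m+1} = 6·b_m + 3·5^m = 6·(-3·5^m + 2·6^(m - 1)) + 3·5^m = -3·5^(m + 1) + 2·6^m = -3·5^(m+1) + 2·6^((m+1) - 1),
which is the claimed formula at n = m+1.
By induction, the statement is established for all n ≥ 1.

b_n = -3·5^n + 2·6^(n - 1)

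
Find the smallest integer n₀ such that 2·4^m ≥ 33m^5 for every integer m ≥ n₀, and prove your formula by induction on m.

n₀ = 11

At m = 10: 2097152 < 3300000, so the inequality fails and n₀ ≥ 11. We prove 2·4^m ≥ 33m^5 for all m ≥ 11.
Base step (m = 11): 2·4^m = 8388608 and 33m^5 = 5314683, so 8388608 ≥ 5314683.
For the inductive step, assume it holds for an arbitrary j ≥ 11, so 2·4^j ≥ 33j^5.
Then 2·4^(j + 1) = 4·(2·4^j) ≥ 4·(33j^5).
Also, for j ≥ 11 we have 4·(33j^5) ≥ 33(j+1)^5, since 4 ≥ (1 + 1/j)^5 for all j ≥ 11.
Combining, 2·4^(j + 1) ≥ 33(j+1)^5.
By the principle of mathematical induction, the result holds for all m ≥ 11.
Hence the smallest such n₀ is 11.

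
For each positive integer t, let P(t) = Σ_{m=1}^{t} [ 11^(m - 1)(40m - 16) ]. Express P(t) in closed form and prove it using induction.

We claim P(t) = 2·11^t(2t - 1) + 2 for all t ≥ 1.
Base step (t = 1): P(1) = 24, and the closed form gives 24. They agree.
Inductive step: assume the claim holds for t = m, so P(m) = 2·11^m(2m - 1) + 2.
Then P(m+1) = P(m) + (11^m(40m + 24)) = (2·11^m(2m - 1) + 2) + (11^m(40m + 24)).
Simplifying, P(m+1) = 44·11^m·m + 22·11^m + 2 = 2·11^(m+1)(2(m+1) - 1) + 2,
which is the closed form with t = m+1.
By induction, the statement is established for all t ≥ 1.

P(t) = 2·11^t(2t - 1) + 2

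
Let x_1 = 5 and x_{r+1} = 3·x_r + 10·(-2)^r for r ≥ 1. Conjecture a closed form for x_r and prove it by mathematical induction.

x_r = (-2)^(r + 1) + 3^(r - 1)

Computing the first terms: x_1 = 5, x_2 = -5, x_3 = 25. This suggests x_r = (-2)^(r + 1) + 3^(r - 1).
For the base case r = 1: the formula gives 5 = 5 = x_1.
For the inductive step, assume it holds for an arbitrary p ≥ 1, so x_p = (-2)^(p + 1) + 3^(p - 1).
Then x_{p+1} = 3·x_p + 10·(-2)^p = 3·((-2)^(p + 1) + 3^(p - 1)) + 10·(-2)^p = (-2)^(p + 2) + 3^p = (-2)^((p+1) + 1) + 3^((p+1) - 1),
which is the claimed formula at r = p+1.
This completes the induction.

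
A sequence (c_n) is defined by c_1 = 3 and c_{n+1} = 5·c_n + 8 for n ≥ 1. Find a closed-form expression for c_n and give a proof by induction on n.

Computing the first terms: c_1 = 3, c_2 = 23, c_3 = 123. This suggests c_n = 5^n - 2.
Base case (n = 1): the formula gives 3 = 3 = c_1.
Inductive step: assume the claim holds for n = k, so c_k = 5^k - 2.
Then c_{k+1} = 5·c_k + 8 = 5·(5^k - 2) + 8 = 5^(k + 1) - 2,
which is the claimed formula at n = k+1.
By induction, the statement is established for all n ≥ 1.

c_n = 5^n - 2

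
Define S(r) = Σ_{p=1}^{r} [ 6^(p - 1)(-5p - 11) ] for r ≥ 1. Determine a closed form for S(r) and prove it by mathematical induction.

S(r) = -6^r(r + 2) + 2

We claim S(r) = -6^r(r + 2) + 2 for all r ≥ 1.
For the base case r = 1: S(1) = -16, and the closed form gives -16. They agree.
Inductive step: assume the claim holds for r = p, so S(p) = -6^p(p + 2) + 2.
Then S(p+1) = S(p) + (6^p(-5p - 16)) = (-6^p(p + 2) + 2) + (6^p(-5p - 16)).
Simplifying, S(p+1) = -6·6^p·p - 18·6^p + 2 = -6^(p+1)((p+1) + 2) + 2,
which is the closed form with r = p+1.
By the principle of mathematical induction, the result holds for all r ≥ 1.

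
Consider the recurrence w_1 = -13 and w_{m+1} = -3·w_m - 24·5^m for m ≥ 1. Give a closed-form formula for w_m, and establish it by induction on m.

w_m = 2(-3)^(m - 1) - 3·5^m

Computing the first terms: w_1 = -13, w_2 = -81, w_3 = -357. This suggests w_m = 2(-3)^(m - 1) - 3·5^m.
Base case (m = 1): the formula gives -13 = -13 = w_1.
Inductive step: suppose the statement holds for some j ≥ 1, so w_j = 2(-3)^(j - 1) - 3·5^j.
Then w_{j+1} = -3·w_j - 24·5^j = -3·(2(-3)^(j - 1) - 3·5^j) - 24·5^j = 2(-3)^j - 3·5^(j + 1) = 2(-3)^((j+1) - 1) - 3·5^(j+1),
which is the claimed formula at m = j+1.
This completes the induction.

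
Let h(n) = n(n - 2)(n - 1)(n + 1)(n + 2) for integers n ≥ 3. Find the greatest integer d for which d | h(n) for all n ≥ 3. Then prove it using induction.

d = 120

Computing the first values: h(3) = 120 and h(4) = 720; gcd(120, 720) = 120, so d ≤ 120.
We prove 120 | n(n - 2)(n - 1)(n + 1)(n + 2) for all n ≥ 3 by induction on n.
For the base case n = 3: h(3) = 120 = 120·(1), so 120 | h(3).
Suppose the result is true for n = i, i.e. 120 | h(i). Then
h(i+1) − h(i) = (i-1)·i·(i+1)·(i+2)·(i+3) − (i-2)·(i-1)·i·(i+1)·(i+2) = (i-1)·i·(i+1)·(i+2)·[(i+3) − (i-2)] = 5·(i-1)·i·(i+1)·(i+2). The product of 4 consecutive integers is divisible by (4)! = 24, so h(i+1) − h(i) is divisible by 5·24 = 120. By the inductive hypothesis 120 | h(i), hence 120 | h(i+1).
By the principle of mathematical induction, the result holds for all n ≥ 3.
Therefore the largest such d is 120.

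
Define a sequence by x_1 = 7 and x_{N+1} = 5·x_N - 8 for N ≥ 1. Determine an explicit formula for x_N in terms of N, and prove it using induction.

Computing the first terms: x_1 = 7, x_2 = 27, x_3 = 127. This suggests x_N = 5^N + 2.
Base case (N = 1): the formula gives 7 = 7 = x_1.
Inductive step: suppose the statement holds for some j ≥ 1, so x_j = 5^j + 2.
Then x_{j+1} = 5·x_j - 8 = 5·(5^j + 2) - 8 = 5^(j + 1) + 2,
which is the claimed formula at N = j+1.
By the principle of mathematical induction, the result holds for all N ≥ 1.

x_N = 5^N + 2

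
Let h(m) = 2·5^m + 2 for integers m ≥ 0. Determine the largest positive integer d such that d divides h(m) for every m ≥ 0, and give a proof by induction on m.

d = 4

Computing the first values: h(0) = 4 and h(1) = 12; gcd(4, 12) = 4, so d ≤ 4.
We prove 4 | 2·5^m + 2 for all m ≥ 0 by induction on m.
For the base case m = 0: h(0) = 4 = 4·(1), so 4 | h(0).
Suppose the result is true for m = p, i.e. 4 | h(p). Then
h(p+1) = 2·5^(p+1) + 2 = 5·(2·5^p + 2) - 8 = 5·h(p) - 8. The first term is divisible by 4 by the inductive hypothesis, and -8 is divisible by 4. Hence 4 | h(p+1).
By the principle of mathematical induction, the result holds for all m ≥ 0.
Therefore the largest such d is 4.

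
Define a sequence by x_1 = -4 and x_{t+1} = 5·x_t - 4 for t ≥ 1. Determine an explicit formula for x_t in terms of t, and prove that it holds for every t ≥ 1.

x_t = -5^t + 1

Computing the first terms: x_1 = -4, x_2 = -24, x_3 = -124. This suggests x_t = -5^t + 1.
Base case (t = 1): the formula gives -4 = -4 = x_1.
For the inductive step, assume it holds for an arbitrary m ≥ 1, so x_m = -5^m + 1.
Then x_{m+1} = 5·x_m - 4 = 5·(-5^m + 1) - 4 = -5^(m + 1) + 1,
which is the claimed formula at t = m+1.
Hence, by induction on t, the claim holds for every t ≥ 1.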